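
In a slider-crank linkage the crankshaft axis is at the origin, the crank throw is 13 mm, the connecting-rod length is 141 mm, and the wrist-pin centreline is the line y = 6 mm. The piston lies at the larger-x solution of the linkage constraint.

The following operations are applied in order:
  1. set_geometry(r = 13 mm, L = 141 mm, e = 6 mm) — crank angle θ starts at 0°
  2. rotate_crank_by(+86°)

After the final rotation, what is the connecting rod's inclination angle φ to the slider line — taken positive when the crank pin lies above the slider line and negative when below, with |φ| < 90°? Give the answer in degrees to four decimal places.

set_geometry: r = 13 mm, L = 141 mm, e = 6 mm; θ ← 0°
rotate_crank_by(+86°): θ ← 0° +86° = 86°
crank pin P = (r cos θ, r sin θ) = (0.906834, 12.968333)
h = r sin θ − e = 12.968333 − 6 = 6.968333
sin φ = h / L = 6.968333 / 141 = 0.04942080
φ = arcsin(0.04942080) = 2.832757°

2.8328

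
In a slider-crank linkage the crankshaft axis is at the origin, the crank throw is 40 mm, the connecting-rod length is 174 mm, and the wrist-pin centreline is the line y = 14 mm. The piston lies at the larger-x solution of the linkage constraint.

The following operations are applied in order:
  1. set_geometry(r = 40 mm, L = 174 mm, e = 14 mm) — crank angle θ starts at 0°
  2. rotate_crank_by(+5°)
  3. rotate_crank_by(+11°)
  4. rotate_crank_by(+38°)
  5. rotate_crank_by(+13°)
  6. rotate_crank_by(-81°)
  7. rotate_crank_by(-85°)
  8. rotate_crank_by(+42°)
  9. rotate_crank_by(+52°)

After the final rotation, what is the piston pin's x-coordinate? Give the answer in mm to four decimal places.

212.9669

set_geometry: r = 40 mm, L = 174 mm, e = 14 mm; θ ← 0°
rotate_crank_by(+5°): θ ← 0° +5° = 5°
rotate_crank_by(+11°): θ ← 5° +11° = 16°
rotate_crank_by(+38°): θ ← 16° +38° = 54°
rotate_crank_by(+13°): θ ← 54° +13° = 67°
rotate_crank_by(-81°): θ ← 67° -81° = -14°
rotate_crank_by(-85°): θ ← -14° -85° = -99°
rotate_crank_by(+42°): θ ← -99° +42° = -57°
rotate_crank_by(+52°): θ ← -57° +52° = -5°
crank pin P = (r cos θ, r sin θ) = (39.847788, -3.486230)
h = r sin θ − e = -3.486230 − 14 = -17.486230
x = r cos θ + √(L² − h²) = 39.847788 + √(30276.0 − 305.7682) = 39.847788 + 173.119126 = 212.966914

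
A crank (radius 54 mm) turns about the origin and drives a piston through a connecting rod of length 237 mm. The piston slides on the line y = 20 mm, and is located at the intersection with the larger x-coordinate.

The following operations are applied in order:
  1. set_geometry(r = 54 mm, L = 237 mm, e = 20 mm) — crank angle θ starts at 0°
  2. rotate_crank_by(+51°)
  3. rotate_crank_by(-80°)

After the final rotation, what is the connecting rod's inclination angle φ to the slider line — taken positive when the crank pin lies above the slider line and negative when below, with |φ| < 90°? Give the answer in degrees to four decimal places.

-11.2360

set_geometry: r = 54 mm, L = 237 mm, e = 20 mm; θ ← 0°
rotate_crank_by(+51°): θ ← 0° +51° = 51°
rotate_crank_by(-80°): θ ← 51° -80° = -29°
crank pin P = (r cos θ, r sin θ) = (47.229464, -26.179719)
h = r sin θ − e = -26.179719 − 20 = -46.179719
sin φ = h / L = -46.179719 / 237 = -0.19485114
φ = arcsin(-0.19485114) = -11.236028°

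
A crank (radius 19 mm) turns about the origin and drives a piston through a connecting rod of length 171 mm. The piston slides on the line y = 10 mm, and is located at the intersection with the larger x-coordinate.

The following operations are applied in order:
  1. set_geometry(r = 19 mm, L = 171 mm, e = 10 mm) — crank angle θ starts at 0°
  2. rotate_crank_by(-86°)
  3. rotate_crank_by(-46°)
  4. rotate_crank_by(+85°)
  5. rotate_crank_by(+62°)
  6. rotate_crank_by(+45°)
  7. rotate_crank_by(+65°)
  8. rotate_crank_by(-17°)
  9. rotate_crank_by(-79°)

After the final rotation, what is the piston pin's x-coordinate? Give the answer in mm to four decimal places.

set_geometry: r = 19 mm, L = 171 mm, e = 10 mm; θ ← 0°
rotate_crank_by(-86°): θ ← 0° -86° = -86°
rotate_crank_by(-46°): θ ← -86° -46° = -132°
rotate_crank_by(+85°): θ ← -132° +85° = -47°
rotate_crank_by(+62°): θ ← -47° +62° = 15°
rotate_crank_by(+45°): θ ← 15° +45° = 60°
rotate_crank_by(+65°): θ ← 60° +65° = 125°
rotate_crank_by(-17°): θ ← 125° -17° = 108°
rotate_crank_by(-79°): θ ← 108° -79° = 29°
crank pin P = (r cos θ, r sin θ) = (16.617774, 9.211383)
h = r sin θ − e = 9.211383 − 10 = -0.788617
x = r cos θ + √(L² − h²) = 16.617774 + √(29241.0 − 0.6219) = 16.617774 + 170.998182 = 187.615956

187.6160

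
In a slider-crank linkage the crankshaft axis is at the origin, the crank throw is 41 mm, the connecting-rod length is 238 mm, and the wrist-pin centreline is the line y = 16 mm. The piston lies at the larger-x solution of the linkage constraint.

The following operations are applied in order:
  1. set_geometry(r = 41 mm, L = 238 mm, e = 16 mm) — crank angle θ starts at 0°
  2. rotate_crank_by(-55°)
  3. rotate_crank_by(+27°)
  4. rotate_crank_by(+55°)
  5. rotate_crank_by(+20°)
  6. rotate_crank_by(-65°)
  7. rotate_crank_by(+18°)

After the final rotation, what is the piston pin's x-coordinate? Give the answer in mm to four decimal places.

278.4616

set_geometry: r = 41 mm, L = 238 mm, e = 16 mm; θ ← 0°
rotate_crank_by(-55°): θ ← 0° -55° = -55°
rotate_crank_by(+27°): θ ← -55° +27° = -28°
rotate_crank_by(+55°): θ ← -28° +55° = 27°
rotate_crank_by(+20°): θ ← 27° +20° = 47°
rotate_crank_by(-65°): θ ← 47° -65° = -18°
rotate_crank_by(+18°): θ ← -18° +18° = 0°
crank pin P = (r cos θ, r sin θ) = (41.000000, 0.000000)
h = r sin θ − e = 0.000000 − 16 = -16.000000
x = r cos θ + √(L² − h²) = 41.000000 + √(56644.0 − 256.0000) = 41.000000 + 237.461576 = 278.461576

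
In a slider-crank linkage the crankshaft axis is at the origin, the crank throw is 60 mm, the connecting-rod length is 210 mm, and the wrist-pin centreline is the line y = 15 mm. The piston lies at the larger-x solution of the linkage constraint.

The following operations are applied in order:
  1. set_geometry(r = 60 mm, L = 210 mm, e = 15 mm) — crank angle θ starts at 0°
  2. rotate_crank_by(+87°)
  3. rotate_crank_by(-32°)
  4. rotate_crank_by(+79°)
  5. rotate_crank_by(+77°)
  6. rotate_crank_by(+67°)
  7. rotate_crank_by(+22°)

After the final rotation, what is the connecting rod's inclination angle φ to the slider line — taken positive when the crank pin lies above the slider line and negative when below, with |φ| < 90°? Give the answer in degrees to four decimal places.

-18.5943

set_geometry: r = 60 mm, L = 210 mm, e = 15 mm; θ ← 0°
rotate_crank_by(+87°): θ ← 0° +87° = 87°
rotate_crank_by(-32°): θ ← 87° -32° = 55°
rotate_crank_by(+79°): θ ← 55° +79° = 134°
rotate_crank_by(+77°): θ ← 134° +77° = 211°
rotate_crank_by(+67°): θ ← 211° +67° = 278°
rotate_crank_by(+22°): θ ← 278° +22° = 300°
crank pin P = (r cos θ, r sin θ) = (30.000000, -51.961524)
h = r sin θ − e = -51.961524 − 15 = -66.961524
sin φ = h / L = -66.961524 / 210 = -0.31886440
φ = arcsin(-0.31886440) = -18.594263°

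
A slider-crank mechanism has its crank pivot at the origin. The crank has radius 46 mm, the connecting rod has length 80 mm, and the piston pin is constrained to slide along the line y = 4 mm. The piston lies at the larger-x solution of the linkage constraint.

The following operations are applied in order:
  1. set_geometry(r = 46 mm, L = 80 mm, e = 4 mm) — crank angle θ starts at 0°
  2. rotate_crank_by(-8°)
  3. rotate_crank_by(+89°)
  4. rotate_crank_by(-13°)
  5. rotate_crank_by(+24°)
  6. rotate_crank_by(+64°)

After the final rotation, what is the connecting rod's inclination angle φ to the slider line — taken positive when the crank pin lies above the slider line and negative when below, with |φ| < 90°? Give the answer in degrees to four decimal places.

10.5955

set_geometry: r = 46 mm, L = 80 mm, e = 4 mm; θ ← 0°
rotate_crank_by(-8°): θ ← 0° -8° = -8°
rotate_crank_by(+89°): θ ← -8° +89° = 81°
rotate_crank_by(-13°): θ ← 81° -13° = 68°
rotate_crank_by(+24°): θ ← 68° +24° = 92°
rotate_crank_by(+64°): θ ← 92° +64° = 156°
crank pin P = (r cos θ, r sin θ) = (-42.023091, 18.709886)
h = r sin θ − e = 18.709886 − 4 = 14.709886
sin φ = h / L = 14.709886 / 80 = 0.18387357
φ = arcsin(0.18387357) = 10.595466°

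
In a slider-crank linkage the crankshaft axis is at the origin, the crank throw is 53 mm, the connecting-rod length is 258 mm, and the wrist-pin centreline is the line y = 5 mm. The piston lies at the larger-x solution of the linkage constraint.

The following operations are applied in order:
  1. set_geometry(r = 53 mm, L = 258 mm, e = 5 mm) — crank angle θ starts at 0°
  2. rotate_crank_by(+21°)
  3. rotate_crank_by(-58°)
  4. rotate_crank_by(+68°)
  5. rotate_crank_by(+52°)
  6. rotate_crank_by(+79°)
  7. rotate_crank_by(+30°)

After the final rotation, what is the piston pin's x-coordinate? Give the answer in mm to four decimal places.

205.6604

set_geometry: r = 53 mm, L = 258 mm, e = 5 mm; θ ← 0°
rotate_crank_by(+21°): θ ← 0° +21° = 21°
rotate_crank_by(-58°): θ ← 21° -58° = -37°
rotate_crank_by(+68°): θ ← -37° +68° = 31°
rotate_crank_by(+52°): θ ← 31° +52° = 83°
rotate_crank_by(+79°): θ ← 83° +79° = 162°
rotate_crank_by(+30°): θ ← 162° +30° = 192°
crank pin P = (r cos θ, r sin θ) = (-51.841823, -11.019320)
h = r sin θ − e = -11.019320 − 5 = -16.019320
x = r cos θ + √(L² − h²) = -51.841823 + √(66564.0 − 256.6186) = -51.841823 + 257.502197 = 205.660374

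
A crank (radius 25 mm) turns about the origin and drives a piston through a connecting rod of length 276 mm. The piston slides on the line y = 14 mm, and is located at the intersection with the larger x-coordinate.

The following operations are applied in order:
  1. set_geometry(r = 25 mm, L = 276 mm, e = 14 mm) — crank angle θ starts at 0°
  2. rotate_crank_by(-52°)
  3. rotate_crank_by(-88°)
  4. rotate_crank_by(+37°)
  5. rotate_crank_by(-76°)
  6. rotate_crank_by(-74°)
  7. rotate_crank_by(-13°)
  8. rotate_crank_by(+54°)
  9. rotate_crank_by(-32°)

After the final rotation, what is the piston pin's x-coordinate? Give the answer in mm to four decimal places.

set_geometry: r = 25 mm, L = 276 mm, e = 14 mm; θ ← 0°
rotate_crank_by(-52°): θ ← 0° -52° = -52°
rotate_crank_by(-88°): θ ← -52° -88° = -140°
rotate_crank_by(+37°): θ ← -140° +37° = -103°
rotate_crank_by(-76°): θ ← -103° -76° = -179°
rotate_crank_by(-74°): θ ← -179° -74° = -253°
rotate_crank_by(-13°): θ ← -253° -13° = -266°
rotate_crank_by(+54°): θ ← -266° +54° = -212°
rotate_crank_by(-32°): θ ← -212° -32° = -244°
crank pin P = (r cos θ, r sin θ) = (-10.959279, 22.469851)
h = r sin θ − e = 22.469851 − 14 = 8.469851
x = r cos θ + √(L² − h²) = -10.959279 + √(76176.0 − 71.7384) = -10.959279 + 275.870009 = 264.910730

264.9107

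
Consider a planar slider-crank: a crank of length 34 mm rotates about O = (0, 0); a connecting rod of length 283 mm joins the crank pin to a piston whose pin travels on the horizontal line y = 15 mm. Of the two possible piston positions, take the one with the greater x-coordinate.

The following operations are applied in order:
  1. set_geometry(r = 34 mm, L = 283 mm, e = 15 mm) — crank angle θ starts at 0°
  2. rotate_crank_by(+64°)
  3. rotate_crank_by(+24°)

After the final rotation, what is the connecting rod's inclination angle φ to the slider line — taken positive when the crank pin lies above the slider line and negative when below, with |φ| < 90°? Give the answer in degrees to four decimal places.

set_geometry: r = 34 mm, L = 283 mm, e = 15 mm; θ ← 0°
rotate_crank_by(+64°): θ ← 0° +64° = 64°
rotate_crank_by(+24°): θ ← 64° +24° = 88°
crank pin P = (r cos θ, r sin θ) = (1.186583, 33.979288)
h = r sin θ − e = 33.979288 − 15 = 18.979288
sin φ = h / L = 18.979288 / 283 = 0.06706462
φ = arcsin(0.06706462) = 3.845406°

3.8454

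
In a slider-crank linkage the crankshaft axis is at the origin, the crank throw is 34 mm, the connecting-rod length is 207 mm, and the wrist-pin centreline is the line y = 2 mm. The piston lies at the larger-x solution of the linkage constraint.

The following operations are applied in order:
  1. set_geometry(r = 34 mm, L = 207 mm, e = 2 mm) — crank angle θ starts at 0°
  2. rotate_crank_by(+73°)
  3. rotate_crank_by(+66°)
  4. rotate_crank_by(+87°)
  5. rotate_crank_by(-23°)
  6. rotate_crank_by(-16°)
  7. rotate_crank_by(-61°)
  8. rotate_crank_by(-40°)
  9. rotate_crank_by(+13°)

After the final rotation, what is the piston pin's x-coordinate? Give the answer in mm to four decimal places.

199.2579

set_geometry: r = 34 mm, L = 207 mm, e = 2 mm; θ ← 0°
rotate_crank_by(+73°): θ ← 0° +73° = 73°
rotate_crank_by(+66°): θ ← 73° +66° = 139°
rotate_crank_by(+87°): θ ← 139° +87° = 226°
rotate_crank_by(-23°): θ ← 226° -23° = 203°
rotate_crank_by(-16°): θ ← 203° -16° = 187°
rotate_crank_by(-61°): θ ← 187° -61° = 126°
rotate_crank_by(-40°): θ ← 126° -40° = 86°
rotate_crank_by(+13°): θ ← 86° +13° = 99°
crank pin P = (r cos θ, r sin θ) = (-5.318772, 33.581404)
h = r sin θ − e = 33.581404 − 2 = 31.581404
x = r cos θ + √(L² − h²) = -5.318772 + √(42849.0 − 997.3851) = -5.318772 + 204.576673 = 199.257901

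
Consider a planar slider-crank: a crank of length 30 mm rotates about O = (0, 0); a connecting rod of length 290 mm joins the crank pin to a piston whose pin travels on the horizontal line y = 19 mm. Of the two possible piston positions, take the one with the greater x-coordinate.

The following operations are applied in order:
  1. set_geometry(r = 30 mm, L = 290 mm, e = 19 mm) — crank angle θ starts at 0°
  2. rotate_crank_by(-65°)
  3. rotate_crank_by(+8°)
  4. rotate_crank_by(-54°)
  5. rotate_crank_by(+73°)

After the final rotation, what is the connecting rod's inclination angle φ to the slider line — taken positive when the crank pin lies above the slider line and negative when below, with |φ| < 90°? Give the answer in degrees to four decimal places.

-7.4237

set_geometry: r = 30 mm, L = 290 mm, e = 19 mm; θ ← 0°
rotate_crank_by(-65°): θ ← 0° -65° = -65°
rotate_crank_by(+8°): θ ← -65° +8° = -57°
rotate_crank_by(-54°): θ ← -57° -54° = -111°
rotate_crank_by(+73°): θ ← -111° +73° = -38°
crank pin P = (r cos θ, r sin θ) = (23.640323, -18.469844)
h = r sin θ − e = -18.469844 − 19 = -37.469844
sin φ = h / L = -37.469844 / 290 = -0.12920636
φ = arcsin(-0.12920636) = -7.423733°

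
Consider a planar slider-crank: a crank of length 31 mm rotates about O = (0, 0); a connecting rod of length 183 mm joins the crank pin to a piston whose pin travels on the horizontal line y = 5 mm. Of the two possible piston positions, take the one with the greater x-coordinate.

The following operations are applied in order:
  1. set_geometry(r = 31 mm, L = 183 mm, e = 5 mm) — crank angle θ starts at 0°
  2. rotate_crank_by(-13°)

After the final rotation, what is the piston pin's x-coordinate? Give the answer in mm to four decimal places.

set_geometry: r = 31 mm, L = 183 mm, e = 5 mm; θ ← 0°
rotate_crank_by(-13°): θ ← 0° -13° = -13°
crank pin P = (r cos θ, r sin θ) = (30.205472, -6.973483)
h = r sin θ − e = -6.973483 − 5 = -11.973483
x = r cos θ + √(L² − h²) = 30.205472 + √(33489.0 − 143.3643) = 30.205472 + 182.607874 = 212.813346

212.8133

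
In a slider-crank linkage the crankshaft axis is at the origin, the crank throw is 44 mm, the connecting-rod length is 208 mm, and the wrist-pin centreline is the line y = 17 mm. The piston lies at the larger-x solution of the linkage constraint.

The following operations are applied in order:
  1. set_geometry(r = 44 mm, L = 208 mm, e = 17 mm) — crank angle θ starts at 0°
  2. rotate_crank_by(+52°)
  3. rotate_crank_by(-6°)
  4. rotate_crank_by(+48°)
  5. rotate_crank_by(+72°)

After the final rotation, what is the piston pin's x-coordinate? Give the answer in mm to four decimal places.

set_geometry: r = 44 mm, L = 208 mm, e = 17 mm; θ ← 0°
rotate_crank_by(+52°): θ ← 0° +52° = 52°
rotate_crank_by(-6°): θ ← 52° -6° = 46°
rotate_crank_by(+48°): θ ← 46° +48° = 94°
rotate_crank_by(+72°): θ ← 94° +72° = 166°
crank pin P = (r cos θ, r sin θ) = (-42.693012, 10.644563)
h = r sin θ − e = 10.644563 − 17 = -6.355437
x = r cos θ + √(L² − h²) = -42.693012 + √(43264.0 − 40.3916) = -42.693012 + 207.902882 = 165.209870

165.2099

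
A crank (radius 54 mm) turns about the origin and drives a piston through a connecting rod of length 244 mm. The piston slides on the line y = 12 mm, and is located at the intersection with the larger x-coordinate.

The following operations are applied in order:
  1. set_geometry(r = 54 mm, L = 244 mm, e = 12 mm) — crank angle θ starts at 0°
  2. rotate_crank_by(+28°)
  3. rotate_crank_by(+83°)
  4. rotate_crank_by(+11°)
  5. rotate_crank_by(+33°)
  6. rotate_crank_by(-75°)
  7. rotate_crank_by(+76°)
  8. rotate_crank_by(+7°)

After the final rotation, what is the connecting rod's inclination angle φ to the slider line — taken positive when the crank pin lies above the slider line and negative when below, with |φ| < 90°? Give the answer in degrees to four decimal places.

0.8895

set_geometry: r = 54 mm, L = 244 mm, e = 12 mm; θ ← 0°
rotate_crank_by(+28°): θ ← 0° +28° = 28°
rotate_crank_by(+83°): θ ← 28° +83° = 111°
rotate_crank_by(+11°): θ ← 111° +11° = 122°
rotate_crank_by(+33°): θ ← 122° +33° = 155°
rotate_crank_by(-75°): θ ← 155° -75° = 80°
rotate_crank_by(+76°): θ ← 80° +76° = 156°
rotate_crank_by(+7°): θ ← 156° +7° = 163°
crank pin P = (r cos θ, r sin θ) = (-51.640457, 15.788072)
h = r sin θ − e = 15.788072 − 12 = 3.788072
sin φ = h / L = 3.788072 / 244 = 0.01552489
φ = arcsin(0.01552489) = 0.889546°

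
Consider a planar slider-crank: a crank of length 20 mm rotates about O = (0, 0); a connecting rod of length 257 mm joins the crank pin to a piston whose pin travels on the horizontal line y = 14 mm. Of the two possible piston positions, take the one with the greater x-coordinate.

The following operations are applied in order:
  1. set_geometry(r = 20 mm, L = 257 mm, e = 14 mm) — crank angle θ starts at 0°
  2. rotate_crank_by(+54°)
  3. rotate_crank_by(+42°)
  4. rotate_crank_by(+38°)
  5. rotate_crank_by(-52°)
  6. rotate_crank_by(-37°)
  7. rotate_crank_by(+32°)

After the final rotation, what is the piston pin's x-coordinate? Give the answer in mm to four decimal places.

set_geometry: r = 20 mm, L = 257 mm, e = 14 mm; θ ← 0°
rotate_crank_by(+54°): θ ← 0° +54° = 54°
rotate_crank_by(+42°): θ ← 54° +42° = 96°
rotate_crank_by(+38°): θ ← 96° +38° = 134°
rotate_crank_by(-52°): θ ← 134° -52° = 82°
rotate_crank_by(-37°): θ ← 82° -37° = 45°
rotate_crank_by(+32°): θ ← 45° +32° = 77°
crank pin P = (r cos θ, r sin θ) = (4.499021, 19.487401)
h = r sin θ − e = 19.487401 − 14 = 5.487401
x = r cos θ + √(L² − h²) = 4.499021 + √(66049.0 − 30.1116) = 4.499021 + 256.941410 = 261.440432

261.4404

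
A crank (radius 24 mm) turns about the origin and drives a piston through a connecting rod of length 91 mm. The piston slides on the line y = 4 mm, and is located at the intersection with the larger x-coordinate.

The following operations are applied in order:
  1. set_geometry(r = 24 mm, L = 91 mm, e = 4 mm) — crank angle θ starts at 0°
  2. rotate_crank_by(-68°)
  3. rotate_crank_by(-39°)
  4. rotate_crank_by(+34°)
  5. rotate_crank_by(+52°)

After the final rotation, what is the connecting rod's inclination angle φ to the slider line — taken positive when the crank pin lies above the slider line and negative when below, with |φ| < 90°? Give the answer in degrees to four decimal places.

set_geometry: r = 24 mm, L = 91 mm, e = 4 mm; θ ← 0°
rotate_crank_by(-68°): θ ← 0° -68° = -68°
rotate_crank_by(-39°): θ ← -68° -39° = -107°
rotate_crank_by(+34°): θ ← -107° +34° = -73°
rotate_crank_by(+52°): θ ← -73° +52° = -21°
crank pin P = (r cos θ, r sin θ) = (22.405930, -8.600831)
h = r sin θ − e = -8.600831 − 4 = -12.600831
sin φ = h / L = -12.600831 / 91 = -0.13847067
φ = arcsin(-0.13847067) = -7.959360°

-7.9594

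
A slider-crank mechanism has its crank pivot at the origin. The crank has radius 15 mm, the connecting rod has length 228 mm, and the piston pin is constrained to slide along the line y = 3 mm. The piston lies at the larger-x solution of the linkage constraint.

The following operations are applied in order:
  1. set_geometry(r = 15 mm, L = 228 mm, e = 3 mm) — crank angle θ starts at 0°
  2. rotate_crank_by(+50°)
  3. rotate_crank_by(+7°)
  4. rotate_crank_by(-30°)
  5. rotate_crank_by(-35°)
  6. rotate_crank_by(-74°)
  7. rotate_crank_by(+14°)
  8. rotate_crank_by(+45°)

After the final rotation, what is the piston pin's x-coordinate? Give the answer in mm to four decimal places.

set_geometry: r = 15 mm, L = 228 mm, e = 3 mm; θ ← 0°
rotate_crank_by(+50°): θ ← 0° +50° = 50°
rotate_crank_by(+7°): θ ← 50° +7° = 57°
rotate_crank_by(-30°): θ ← 57° -30° = 27°
rotate_crank_by(-35°): θ ← 27° -35° = -8°
rotate_crank_by(-74°): θ ← -8° -74° = -82°
rotate_crank_by(+14°): θ ← -82° +14° = -68°
rotate_crank_by(+45°): θ ← -68° +45° = -23°
crank pin P = (r cos θ, r sin θ) = (13.807573, -5.860967)
h = r sin θ − e = -5.860967 − 3 = -8.860967
x = r cos θ + √(L² − h²) = 13.807573 + √(51984.0 − 78.5167) = 13.807573 + 227.827749 = 241.635322

241.6353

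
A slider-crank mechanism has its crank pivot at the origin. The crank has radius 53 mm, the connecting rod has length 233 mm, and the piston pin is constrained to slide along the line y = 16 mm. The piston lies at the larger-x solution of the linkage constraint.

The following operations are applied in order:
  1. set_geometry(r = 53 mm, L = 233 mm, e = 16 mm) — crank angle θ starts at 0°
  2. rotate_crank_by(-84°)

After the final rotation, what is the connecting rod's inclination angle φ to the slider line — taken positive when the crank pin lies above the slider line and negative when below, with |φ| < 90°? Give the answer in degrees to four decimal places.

-17.1510

set_geometry: r = 53 mm, L = 233 mm, e = 16 mm; θ ← 0°
rotate_crank_by(-84°): θ ← 0° -84° = -84°
crank pin P = (r cos θ, r sin θ) = (5.540009, -52.709660)
h = r sin θ − e = -52.709660 − 16 = -68.709660
sin φ = h / L = -68.709660 / 233 = -0.29489125
φ = arcsin(-0.29489125) = -17.151016°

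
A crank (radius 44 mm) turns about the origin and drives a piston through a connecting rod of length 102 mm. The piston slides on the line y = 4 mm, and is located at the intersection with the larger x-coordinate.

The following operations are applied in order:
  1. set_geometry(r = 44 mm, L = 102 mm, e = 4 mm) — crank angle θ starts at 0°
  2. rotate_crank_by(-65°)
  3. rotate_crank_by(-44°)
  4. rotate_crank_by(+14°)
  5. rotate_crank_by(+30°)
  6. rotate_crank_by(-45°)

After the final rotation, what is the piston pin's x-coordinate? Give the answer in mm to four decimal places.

76.3168

set_geometry: r = 44 mm, L = 102 mm, e = 4 mm; θ ← 0°
rotate_crank_by(-65°): θ ← 0° -65° = -65°
rotate_crank_by(-44°): θ ← -65° -44° = -109°
rotate_crank_by(+14°): θ ← -109° +14° = -95°
rotate_crank_by(+30°): θ ← -95° +30° = -65°
rotate_crank_by(-45°): θ ← -65° -45° = -110°
crank pin P = (r cos θ, r sin θ) = (-15.048886, -41.346475)
h = r sin θ − e = -41.346475 − 4 = -45.346475
x = r cos θ + √(L² − h²) = -15.048886 + √(10404.0 − 2056.3028) = -15.048886 + 91.365733 = 76.316847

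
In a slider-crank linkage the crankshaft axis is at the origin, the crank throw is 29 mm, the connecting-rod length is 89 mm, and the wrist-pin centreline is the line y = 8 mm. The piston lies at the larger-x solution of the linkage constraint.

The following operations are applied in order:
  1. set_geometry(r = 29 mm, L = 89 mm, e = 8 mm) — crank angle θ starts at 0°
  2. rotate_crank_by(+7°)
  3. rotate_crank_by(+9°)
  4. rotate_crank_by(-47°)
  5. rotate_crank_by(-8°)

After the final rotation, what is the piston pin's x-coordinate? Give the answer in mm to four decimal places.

set_geometry: r = 29 mm, L = 89 mm, e = 8 mm; θ ← 0°
rotate_crank_by(+7°): θ ← 0° +7° = 7°
rotate_crank_by(+9°): θ ← 7° +9° = 16°
rotate_crank_by(-47°): θ ← 16° -47° = -31°
rotate_crank_by(-8°): θ ← -31° -8° = -39°
crank pin P = (r cos θ, r sin θ) = (22.537233, -18.250291)
h = r sin θ − e = -18.250291 − 8 = -26.250291
x = r cos θ + √(L² − h²) = 22.537233 + √(7921.0 − 689.0778) = 22.537233 + 85.040709 = 107.577942

107.5779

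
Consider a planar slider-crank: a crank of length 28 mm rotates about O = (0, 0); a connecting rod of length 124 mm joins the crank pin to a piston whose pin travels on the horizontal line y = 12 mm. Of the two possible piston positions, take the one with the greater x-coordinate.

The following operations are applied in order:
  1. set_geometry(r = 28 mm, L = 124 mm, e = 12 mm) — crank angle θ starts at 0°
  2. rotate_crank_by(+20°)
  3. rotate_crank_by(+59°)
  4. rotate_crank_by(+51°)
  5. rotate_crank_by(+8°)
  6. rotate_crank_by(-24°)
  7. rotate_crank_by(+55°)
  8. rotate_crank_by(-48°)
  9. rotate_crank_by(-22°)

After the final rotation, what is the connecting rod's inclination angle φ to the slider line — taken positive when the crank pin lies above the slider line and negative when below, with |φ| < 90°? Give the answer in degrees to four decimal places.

set_geometry: r = 28 mm, L = 124 mm, e = 12 mm; θ ← 0°
rotate_crank_by(+20°): θ ← 0° +20° = 20°
rotate_crank_by(+59°): θ ← 20° +59° = 79°
rotate_crank_by(+51°): θ ← 79° +51° = 130°
rotate_crank_by(+8°): θ ← 130° +8° = 138°
rotate_crank_by(-24°): θ ← 138° -24° = 114°
rotate_crank_by(+55°): θ ← 114° +55° = 169°
rotate_crank_by(-48°): θ ← 169° -48° = 121°
rotate_crank_by(-22°): θ ← 121° -22° = 99°
crank pin P = (r cos θ, r sin θ) = (-4.380165, 27.655274)
h = r sin θ − e = 27.655274 − 12 = 15.655274
sin φ = h / L = 15.655274 / 124 = 0.12625221
φ = arcsin(0.12625221) = 7.253075°

7.2531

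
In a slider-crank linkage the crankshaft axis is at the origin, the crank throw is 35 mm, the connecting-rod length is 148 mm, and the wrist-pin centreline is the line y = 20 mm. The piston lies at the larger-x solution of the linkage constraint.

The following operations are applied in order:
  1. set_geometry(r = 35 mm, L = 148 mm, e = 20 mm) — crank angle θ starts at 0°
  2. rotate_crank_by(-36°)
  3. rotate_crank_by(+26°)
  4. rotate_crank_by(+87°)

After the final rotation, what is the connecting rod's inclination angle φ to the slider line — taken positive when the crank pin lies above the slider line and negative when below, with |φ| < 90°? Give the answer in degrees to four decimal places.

5.4680

set_geometry: r = 35 mm, L = 148 mm, e = 20 mm; θ ← 0°
rotate_crank_by(-36°): θ ← 0° -36° = -36°
rotate_crank_by(+26°): θ ← -36° +26° = -10°
rotate_crank_by(+87°): θ ← -10° +87° = 77°
crank pin P = (r cos θ, r sin θ) = (7.873287, 34.102952)
h = r sin θ − e = 34.102952 − 20 = 14.102952
sin φ = h / L = 14.102952 / 148 = 0.09529022
φ = arcsin(0.09529022) = 5.468024°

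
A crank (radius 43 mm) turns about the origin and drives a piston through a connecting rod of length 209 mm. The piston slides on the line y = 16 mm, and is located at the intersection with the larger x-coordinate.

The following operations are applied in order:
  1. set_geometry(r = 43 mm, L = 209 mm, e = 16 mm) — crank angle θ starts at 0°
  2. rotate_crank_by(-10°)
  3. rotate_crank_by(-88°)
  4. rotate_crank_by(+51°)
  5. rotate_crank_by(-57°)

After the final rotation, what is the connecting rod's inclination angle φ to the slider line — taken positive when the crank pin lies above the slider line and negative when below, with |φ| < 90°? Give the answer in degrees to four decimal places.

-16.0327

set_geometry: r = 43 mm, L = 209 mm, e = 16 mm; θ ← 0°
rotate_crank_by(-10°): θ ← 0° -10° = -10°
rotate_crank_by(-88°): θ ← -10° -88° = -98°
rotate_crank_by(+51°): θ ← -98° +51° = -47°
rotate_crank_by(-57°): θ ← -47° -57° = -104°
crank pin P = (r cos θ, r sin θ) = (-10.402642, -41.722716)
h = r sin θ − e = -41.722716 − 16 = -57.722716
sin φ = h / L = -57.722716 / 209 = -0.27618525
φ = arcsin(-0.27618525) = -16.032659°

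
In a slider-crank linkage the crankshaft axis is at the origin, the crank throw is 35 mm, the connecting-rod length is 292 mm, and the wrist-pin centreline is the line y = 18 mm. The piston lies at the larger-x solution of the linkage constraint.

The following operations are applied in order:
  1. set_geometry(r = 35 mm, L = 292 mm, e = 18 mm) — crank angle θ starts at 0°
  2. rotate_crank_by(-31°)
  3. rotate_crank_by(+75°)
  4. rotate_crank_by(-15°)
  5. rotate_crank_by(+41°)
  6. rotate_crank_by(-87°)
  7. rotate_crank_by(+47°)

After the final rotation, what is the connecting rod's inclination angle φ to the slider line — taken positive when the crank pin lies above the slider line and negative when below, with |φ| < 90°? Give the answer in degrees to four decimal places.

-0.0981

set_geometry: r = 35 mm, L = 292 mm, e = 18 mm; θ ← 0°
rotate_crank_by(-31°): θ ← 0° -31° = -31°
rotate_crank_by(+75°): θ ← -31° +75° = 44°
rotate_crank_by(-15°): θ ← 44° -15° = 29°
rotate_crank_by(+41°): θ ← 29° +41° = 70°
rotate_crank_by(-87°): θ ← 70° -87° = -17°
rotate_crank_by(+47°): θ ← -17° +47° = 30°
crank pin P = (r cos θ, r sin θ) = (30.310889, 17.500000)
h = r sin θ − e = 17.500000 − 18 = -0.500000
sin φ = h / L = -0.500000 / 292 = -0.00171233
φ = arcsin(-0.00171233) = -0.098109°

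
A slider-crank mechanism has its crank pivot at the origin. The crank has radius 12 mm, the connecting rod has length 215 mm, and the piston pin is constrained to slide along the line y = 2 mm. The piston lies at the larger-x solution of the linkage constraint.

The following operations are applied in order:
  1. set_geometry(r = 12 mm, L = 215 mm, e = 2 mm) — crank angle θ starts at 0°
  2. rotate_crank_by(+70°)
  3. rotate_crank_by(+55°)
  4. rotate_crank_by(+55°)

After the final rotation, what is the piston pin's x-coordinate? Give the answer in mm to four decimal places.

set_geometry: r = 12 mm, L = 215 mm, e = 2 mm; θ ← 0°
rotate_crank_by(+70°): θ ← 0° +70° = 70°
rotate_crank_by(+55°): θ ← 70° +55° = 125°
rotate_crank_by(+55°): θ ← 125° +55° = 180°
crank pin P = (r cos θ, r sin θ) = (-12.000000, 0.000000)
h = r sin θ − e = 0.000000 − 2 = -2.000000
x = r cos θ + √(L² − h²) = -12.000000 + √(46225.0 − 4.0000) = -12.000000 + 214.990697 = 202.990697

202.9907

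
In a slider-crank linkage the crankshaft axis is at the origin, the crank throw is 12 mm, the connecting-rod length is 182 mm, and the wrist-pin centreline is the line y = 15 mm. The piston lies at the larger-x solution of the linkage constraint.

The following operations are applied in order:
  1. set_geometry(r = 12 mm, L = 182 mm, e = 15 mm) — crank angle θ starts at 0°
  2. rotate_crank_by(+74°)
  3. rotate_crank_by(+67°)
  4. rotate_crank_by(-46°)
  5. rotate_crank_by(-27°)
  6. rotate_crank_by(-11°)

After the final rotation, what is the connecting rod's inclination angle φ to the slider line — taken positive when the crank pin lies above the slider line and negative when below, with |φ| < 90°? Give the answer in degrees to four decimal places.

set_geometry: r = 12 mm, L = 182 mm, e = 15 mm; θ ← 0°
rotate_crank_by(+74°): θ ← 0° +74° = 74°
rotate_crank_by(+67°): θ ← 74° +67° = 141°
rotate_crank_by(-46°): θ ← 141° -46° = 95°
rotate_crank_by(-27°): θ ← 95° -27° = 68°
rotate_crank_by(-11°): θ ← 68° -11° = 57°
crank pin P = (r cos θ, r sin θ) = (6.535668, 10.064047)
h = r sin θ − e = 10.064047 − 15 = -4.935953
sin φ = h / L = -4.935953 / 182 = -0.02712062
φ = arcsin(-0.02712062) = -1.554088°

-1.5541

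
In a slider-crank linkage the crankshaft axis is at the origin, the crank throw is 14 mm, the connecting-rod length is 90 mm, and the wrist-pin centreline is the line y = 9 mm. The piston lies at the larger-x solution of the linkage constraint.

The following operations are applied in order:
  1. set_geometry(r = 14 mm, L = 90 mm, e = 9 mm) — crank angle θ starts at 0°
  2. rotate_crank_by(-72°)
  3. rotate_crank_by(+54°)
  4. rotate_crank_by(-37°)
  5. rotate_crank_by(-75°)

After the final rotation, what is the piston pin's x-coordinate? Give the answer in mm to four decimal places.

78.8129

set_geometry: r = 14 mm, L = 90 mm, e = 9 mm; θ ← 0°
rotate_crank_by(-72°): θ ← 0° -72° = -72°
rotate_crank_by(+54°): θ ← -72° +54° = -18°
rotate_crank_by(-37°): θ ← -18° -37° = -55°
rotate_crank_by(-75°): θ ← -55° -75° = -130°
crank pin P = (r cos θ, r sin θ) = (-8.999027, -10.724622)
h = r sin θ − e = -10.724622 − 9 = -19.724622
x = r cos θ + √(L² − h²) = -8.999027 + √(8100.0 − 389.0607) = -8.999027 + 87.811954 = 78.812928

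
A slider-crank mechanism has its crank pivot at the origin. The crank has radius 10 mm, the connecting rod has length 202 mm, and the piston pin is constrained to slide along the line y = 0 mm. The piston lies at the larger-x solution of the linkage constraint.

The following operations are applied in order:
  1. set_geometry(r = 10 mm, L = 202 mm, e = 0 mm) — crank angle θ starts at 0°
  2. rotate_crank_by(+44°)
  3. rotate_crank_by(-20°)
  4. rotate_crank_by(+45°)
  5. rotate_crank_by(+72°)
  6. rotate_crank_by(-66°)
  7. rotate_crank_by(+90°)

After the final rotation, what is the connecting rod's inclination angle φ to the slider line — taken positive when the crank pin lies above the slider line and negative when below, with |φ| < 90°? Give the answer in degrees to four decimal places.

0.7341

set_geometry: r = 10 mm, L = 202 mm, e = 0 mm; θ ← 0°
rotate_crank_by(+44°): θ ← 0° +44° = 44°
rotate_crank_by(-20°): θ ← 44° -20° = 24°
rotate_crank_by(+45°): θ ← 24° +45° = 69°
rotate_crank_by(+72°): θ ← 69° +72° = 141°
rotate_crank_by(-66°): θ ← 141° -66° = 75°
rotate_crank_by(+90°): θ ← 75° +90° = 165°
crank pin P = (r cos θ, r sin θ) = (-9.659258, 2.588190)
h = r sin θ − e = 2.588190 − 0 = 2.588190
sin φ = h / L = 2.588190 / 202 = 0.01281282
φ = arcsin(0.01281282) = 0.734141°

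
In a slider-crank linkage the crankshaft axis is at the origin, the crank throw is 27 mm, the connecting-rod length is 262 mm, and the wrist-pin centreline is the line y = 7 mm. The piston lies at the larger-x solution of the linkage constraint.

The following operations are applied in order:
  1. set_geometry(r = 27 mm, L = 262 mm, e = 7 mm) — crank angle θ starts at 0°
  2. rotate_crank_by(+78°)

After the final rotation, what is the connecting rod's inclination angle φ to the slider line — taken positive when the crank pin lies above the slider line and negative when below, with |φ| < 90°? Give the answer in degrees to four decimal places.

set_geometry: r = 27 mm, L = 262 mm, e = 7 mm; θ ← 0°
rotate_crank_by(+78°): θ ← 0° +78° = 78°
crank pin P = (r cos θ, r sin θ) = (5.613616, 26.409985)
h = r sin θ − e = 26.409985 − 7 = 19.409985
sin φ = h / L = 19.409985 / 262 = 0.07408391
φ = arcsin(0.07408391) = 4.248588°

4.2486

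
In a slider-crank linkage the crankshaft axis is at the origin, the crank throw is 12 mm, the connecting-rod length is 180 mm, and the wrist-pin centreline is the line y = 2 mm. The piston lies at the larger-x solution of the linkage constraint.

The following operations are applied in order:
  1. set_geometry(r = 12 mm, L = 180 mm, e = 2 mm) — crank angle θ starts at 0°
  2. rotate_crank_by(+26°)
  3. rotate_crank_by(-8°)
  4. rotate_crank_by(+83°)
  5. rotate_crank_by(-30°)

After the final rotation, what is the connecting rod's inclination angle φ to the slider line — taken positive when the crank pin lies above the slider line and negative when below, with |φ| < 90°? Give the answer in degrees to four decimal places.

2.9763

set_geometry: r = 12 mm, L = 180 mm, e = 2 mm; θ ← 0°
rotate_crank_by(+26°): θ ← 0° +26° = 26°
rotate_crank_by(-8°): θ ← 26° -8° = 18°
rotate_crank_by(+83°): θ ← 18° +83° = 101°
rotate_crank_by(-30°): θ ← 101° -30° = 71°
crank pin P = (r cos θ, r sin θ) = (3.906818, 11.346223)
h = r sin θ − e = 11.346223 − 2 = 9.346223
sin φ = h / L = 9.346223 / 180 = 0.05192346
φ = arcsin(0.05192346) = 2.976334°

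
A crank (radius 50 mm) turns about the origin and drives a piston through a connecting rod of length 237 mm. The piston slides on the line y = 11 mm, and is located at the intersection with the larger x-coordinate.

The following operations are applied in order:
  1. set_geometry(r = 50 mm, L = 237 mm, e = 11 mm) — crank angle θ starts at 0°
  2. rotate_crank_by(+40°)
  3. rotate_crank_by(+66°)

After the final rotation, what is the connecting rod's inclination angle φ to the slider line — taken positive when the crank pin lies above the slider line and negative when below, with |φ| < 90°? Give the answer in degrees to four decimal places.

8.9971

set_geometry: r = 50 mm, L = 237 mm, e = 11 mm; θ ← 0°
rotate_crank_by(+40°): θ ← 0° +40° = 40°
rotate_crank_by(+66°): θ ← 40° +66° = 106°
crank pin P = (r cos θ, r sin θ) = (-13.781868, 48.063085)
h = r sin θ − e = 48.063085 − 11 = 37.063085
sin φ = h / L = 37.063085 / 237 = 0.15638432
φ = arcsin(0.15638432) = 8.997091°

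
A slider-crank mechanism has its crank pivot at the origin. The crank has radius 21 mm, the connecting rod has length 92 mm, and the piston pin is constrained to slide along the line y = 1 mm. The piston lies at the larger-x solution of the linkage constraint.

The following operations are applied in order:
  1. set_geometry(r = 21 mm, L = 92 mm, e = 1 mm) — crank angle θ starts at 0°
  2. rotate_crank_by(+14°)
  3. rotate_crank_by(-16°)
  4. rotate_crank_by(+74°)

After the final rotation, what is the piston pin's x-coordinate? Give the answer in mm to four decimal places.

96.5119

set_geometry: r = 21 mm, L = 92 mm, e = 1 mm; θ ← 0°
rotate_crank_by(+14°): θ ← 0° +14° = 14°
rotate_crank_by(-16°): θ ← 14° -16° = -2°
rotate_crank_by(+74°): θ ← -2° +74° = 72°
crank pin P = (r cos θ, r sin θ) = (6.489357, 19.972187)
h = r sin θ − e = 19.972187 − 1 = 18.972187
x = r cos θ + √(L² − h²) = 6.489357 + √(8464.0 − 359.9439) = 6.489357 + 90.022531 = 96.511888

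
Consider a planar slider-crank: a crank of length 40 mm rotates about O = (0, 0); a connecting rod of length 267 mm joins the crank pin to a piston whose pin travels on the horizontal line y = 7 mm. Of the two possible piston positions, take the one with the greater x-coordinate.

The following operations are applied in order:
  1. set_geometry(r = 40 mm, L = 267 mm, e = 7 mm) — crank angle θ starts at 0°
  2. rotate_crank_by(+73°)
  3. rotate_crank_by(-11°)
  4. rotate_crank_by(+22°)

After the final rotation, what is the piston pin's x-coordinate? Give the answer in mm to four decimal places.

269.1612

set_geometry: r = 40 mm, L = 267 mm, e = 7 mm; θ ← 0°
rotate_crank_by(+73°): θ ← 0° +73° = 73°
rotate_crank_by(-11°): θ ← 73° -11° = 62°
rotate_crank_by(+22°): θ ← 62° +22° = 84°
crank pin P = (r cos θ, r sin θ) = (4.181139, 39.780876)
h = r sin θ − e = 39.780876 − 7 = 32.780876
x = r cos θ + √(L² − h²) = 4.181139 + √(71289.0 − 1074.5858) = 4.181139 + 264.980026 = 269.161165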